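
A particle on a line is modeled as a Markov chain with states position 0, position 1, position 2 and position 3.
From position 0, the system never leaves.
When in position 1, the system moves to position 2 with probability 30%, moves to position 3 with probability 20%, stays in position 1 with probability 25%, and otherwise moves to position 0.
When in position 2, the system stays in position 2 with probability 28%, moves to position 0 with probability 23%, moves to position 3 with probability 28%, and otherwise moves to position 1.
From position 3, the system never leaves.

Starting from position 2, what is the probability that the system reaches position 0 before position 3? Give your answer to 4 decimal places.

0.4717

Let h(s) be the probability of absorption at position 0 starting from transient state s. Then h(position 0) = 1 and h(position 3) = 0. By first-step analysis:
h(position 1) = 0.25·1 + 0.25·h(position 1) + 0.3·h(position 2) + 0.2·0
h(position 2) = 0.23·1 + 0.21·h(position 1) + 0.28·h(position 2) + 0.28·0
Solving: h(position 1) = 0.5220, h(position 2) = 0.4717.
Starting from position 2, the probability is 0.4717.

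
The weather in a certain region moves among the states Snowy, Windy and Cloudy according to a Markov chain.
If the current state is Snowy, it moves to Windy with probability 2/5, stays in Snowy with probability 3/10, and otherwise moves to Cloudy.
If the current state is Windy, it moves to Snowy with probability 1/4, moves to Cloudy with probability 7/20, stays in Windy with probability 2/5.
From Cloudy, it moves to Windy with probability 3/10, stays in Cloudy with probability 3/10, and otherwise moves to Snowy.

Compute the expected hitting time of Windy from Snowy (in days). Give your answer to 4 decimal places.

Let t(s) be the expected number of days to first reach Windy from state s, with t(Windy) = 0. Conditioning on the first day:
t(Snowy) = 1 + 0.3·t(Snowy) + 0.3·t(Cloudy)
t(Cloudy) = 1 + 0.4·t(Snowy) + 0.3·t(Cloudy)
Solving: t(Snowy) = 2.7027, t(Cloudy) = 2.9730.
Expected days from Snowy to Windy: 2.7027.

2.7027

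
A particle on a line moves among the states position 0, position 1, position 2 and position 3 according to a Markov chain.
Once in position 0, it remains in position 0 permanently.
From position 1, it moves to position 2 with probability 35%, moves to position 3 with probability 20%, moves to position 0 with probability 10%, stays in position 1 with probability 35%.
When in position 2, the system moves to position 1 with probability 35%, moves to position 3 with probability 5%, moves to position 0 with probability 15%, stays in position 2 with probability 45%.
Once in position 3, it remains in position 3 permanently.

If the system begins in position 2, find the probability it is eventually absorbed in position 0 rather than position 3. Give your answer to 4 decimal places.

Let h(s) be the probability of absorption at position 0 starting from transient state s. Then h(position 0) = 1 and h(position 3) = 0. By first-step analysis:
h(position 1) = 0.1·1 + 0.35·h(position 1) + 0.35·h(position 2) + 0.2·0
h(position 2) = 0.15·1 + 0.35·h(position 1) + 0.45·h(position 2) + 0.05·0
Solving: h(position 1) = 0.4574, h(position 2) = 0.5638.
Starting from position 2, the probability is 0.5638.

0.5638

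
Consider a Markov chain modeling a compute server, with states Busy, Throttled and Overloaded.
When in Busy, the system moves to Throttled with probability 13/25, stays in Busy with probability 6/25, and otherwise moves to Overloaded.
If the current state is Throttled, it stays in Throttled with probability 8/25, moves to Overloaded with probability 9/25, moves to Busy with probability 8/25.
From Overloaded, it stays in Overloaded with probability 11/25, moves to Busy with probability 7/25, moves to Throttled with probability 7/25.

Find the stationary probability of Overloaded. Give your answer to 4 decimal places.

0.3544

Let the stationary distribution be π with π = πP and π_1 + π_2 + π_3 = 1.
π_1 = 0.24·π_1 + 0.32·π_2 + 0.28·π_3
π_2 = 0.52·π_1 + 0.32·π_2 + 0.28·π_3
Solving with the normalization constraint gives π = (0.2832, 0.3625, 0.3544).
So the stationary probability of Overloaded is 0.3544.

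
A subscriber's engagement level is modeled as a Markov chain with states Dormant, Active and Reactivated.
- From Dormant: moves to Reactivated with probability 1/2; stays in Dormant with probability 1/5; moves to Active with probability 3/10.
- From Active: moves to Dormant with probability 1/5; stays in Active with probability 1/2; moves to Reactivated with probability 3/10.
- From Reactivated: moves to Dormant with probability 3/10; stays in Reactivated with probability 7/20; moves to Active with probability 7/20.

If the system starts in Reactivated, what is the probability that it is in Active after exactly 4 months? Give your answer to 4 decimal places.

Propagate the distribution vector 4 months from Reactivated.
After 0 months: (0.0000, 0.0000, 1.0000)
After 1 month: (0.3000, 0.3500, 0.3500)
After 2 months: (0.2350, 0.3875, 0.3775)
After 3 months: (0.2378, 0.3964, 0.3659)
After 4 months: (0.2366, 0.3976, 0.3658)
P(in Active after 4 months) = 0.3976

0.3976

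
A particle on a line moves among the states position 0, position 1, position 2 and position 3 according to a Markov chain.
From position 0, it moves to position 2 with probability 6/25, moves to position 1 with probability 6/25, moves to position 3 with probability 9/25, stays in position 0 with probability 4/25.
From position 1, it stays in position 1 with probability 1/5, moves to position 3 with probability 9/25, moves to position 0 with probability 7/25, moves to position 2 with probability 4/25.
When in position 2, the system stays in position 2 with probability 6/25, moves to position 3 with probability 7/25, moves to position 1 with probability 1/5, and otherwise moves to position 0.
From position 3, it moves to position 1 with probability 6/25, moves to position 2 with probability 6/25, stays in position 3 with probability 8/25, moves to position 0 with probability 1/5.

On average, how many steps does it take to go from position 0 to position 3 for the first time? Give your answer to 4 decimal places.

Let t(s) be the expected number of steps to first reach position 3 from state s, with t(position 3) = 0. Conditioning on the first step:
t(position 0) = 1 + 0.16·t(position 0) + 0.24·t(position 1) + 0.24·t(position 2)
t(position 1) = 1 + 0.28·t(position 0) + 0.2·t(position 1) + 0.16·t(position 2)
t(position 2) = 1 + 0.28·t(position 0) + 0.2·t(position 1) + 0.24·t(position 2)
Solving: t(position 0) = 2.9221, t(position 1) = 2.9040, t(position 2) = 3.1566.
Expected steps from position 0 to position 3: 2.9221.

2.9221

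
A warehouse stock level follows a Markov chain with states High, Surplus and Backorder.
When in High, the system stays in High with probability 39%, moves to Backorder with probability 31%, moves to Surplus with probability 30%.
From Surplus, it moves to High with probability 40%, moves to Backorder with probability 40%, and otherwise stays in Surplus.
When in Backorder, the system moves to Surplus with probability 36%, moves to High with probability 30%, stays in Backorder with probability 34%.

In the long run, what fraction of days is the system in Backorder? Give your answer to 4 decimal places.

0.3466

Let the stationary distribution be π with π = πP and π_1 + π_2 + π_3 = 1.
π_1 = 0.39·π_1 + 0.4·π_2 + 0.3·π_3
π_2 = 0.3·π_1 + 0.2·π_2 + 0.36·π_3
Solving with the normalization constraint gives π = (0.3617, 0.2916, 0.3466).
So the stationary probability of Backorder is 0.3466.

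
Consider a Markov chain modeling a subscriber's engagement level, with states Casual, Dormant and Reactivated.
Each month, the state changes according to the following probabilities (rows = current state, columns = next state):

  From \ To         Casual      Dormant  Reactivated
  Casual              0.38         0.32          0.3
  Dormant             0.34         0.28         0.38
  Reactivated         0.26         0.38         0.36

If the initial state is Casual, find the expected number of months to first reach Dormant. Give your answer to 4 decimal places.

Let t(s) be the expected number of months to first reach Dormant from state s, with t(Dormant) = 0. Conditioning on the first month:
t(Casual) = 1 + 0.38·t(Casual) + 0.3·t(Reactivated)
t(Reactivated) = 1 + 0.26·t(Casual) + 0.36·t(Reactivated)
Solving: t(Casual) = 2.9486, t(Reactivated) = 2.7604.
Expected months from Casual to Dormant: 2.9486.

2.9486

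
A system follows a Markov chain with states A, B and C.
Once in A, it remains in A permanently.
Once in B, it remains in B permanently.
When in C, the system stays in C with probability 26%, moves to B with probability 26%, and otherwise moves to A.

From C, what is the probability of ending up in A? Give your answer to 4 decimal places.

0.6486

Let h(s) be the probability of absorption at A starting from transient state s. Then h(A) = 1 and h(B) = 0. By first-step analysis:
h(C) = 0.48·1 + 0.26·0 + 0.26·h(C)
Solving: h(C) = 0.6486.
Starting from C, the probability is 0.6486.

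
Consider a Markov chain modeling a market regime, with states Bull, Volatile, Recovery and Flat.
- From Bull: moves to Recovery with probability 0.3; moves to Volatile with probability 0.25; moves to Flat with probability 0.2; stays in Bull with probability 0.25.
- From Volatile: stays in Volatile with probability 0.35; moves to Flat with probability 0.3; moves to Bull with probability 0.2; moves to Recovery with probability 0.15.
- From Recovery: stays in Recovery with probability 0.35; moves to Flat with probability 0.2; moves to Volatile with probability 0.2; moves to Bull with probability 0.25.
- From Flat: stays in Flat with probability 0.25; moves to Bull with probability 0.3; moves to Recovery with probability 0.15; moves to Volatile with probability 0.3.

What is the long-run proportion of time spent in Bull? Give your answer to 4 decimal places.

0.2481

Let the stationary distribution be π with π = πP and π_1 + π_2 + π_3 + π_4 = 1.
π_1 = 0.25·π_1 + 0.2·π_2 + 0.25·π_3 + 0.3·π_4
π_2 = 0.25·π_1 + 0.35·π_2 + 0.2·π_3 + 0.3·π_4
π_3 = 0.3·π_1 + 0.15·π_2 + 0.35·π_3 + 0.15·π_4
Solving with the normalization constraint gives π = (0.2481, 0.2781, 0.2340, 0.2398).
So the stationary probability of Bull is 0.2481.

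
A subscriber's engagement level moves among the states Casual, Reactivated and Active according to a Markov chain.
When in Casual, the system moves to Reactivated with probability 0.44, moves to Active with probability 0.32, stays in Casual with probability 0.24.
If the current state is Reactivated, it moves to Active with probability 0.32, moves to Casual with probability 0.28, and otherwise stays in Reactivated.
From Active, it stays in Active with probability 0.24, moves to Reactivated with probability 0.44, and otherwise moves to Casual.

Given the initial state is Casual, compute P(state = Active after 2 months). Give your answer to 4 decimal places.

Sum over the intermediate state after 1 month:
P = P(Casual→Casual)·P(Casual→Active) + P(Casual→Reactivated)·P(Reactivated→Active) + P(Casual→Active)·P(Active→Active)
  = 0.24×0.32 + 0.44×0.32 + 0.32×0.24
  = 0.0768 + 0.1408 + 0.0768 = 0.2944

0.2944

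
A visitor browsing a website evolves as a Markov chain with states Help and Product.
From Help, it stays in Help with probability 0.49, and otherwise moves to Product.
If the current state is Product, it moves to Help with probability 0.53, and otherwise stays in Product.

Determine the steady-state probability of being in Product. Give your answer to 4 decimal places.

0.4904

Let the stationary distribution be π with π = πP and π_1 + π_2 = 1.
π_1 = 0.49·π_1 + 0.53·π_2
Solving with the normalization constraint gives π = (0.5096, 0.4904).
So the stationary probability of Product is 0.4904.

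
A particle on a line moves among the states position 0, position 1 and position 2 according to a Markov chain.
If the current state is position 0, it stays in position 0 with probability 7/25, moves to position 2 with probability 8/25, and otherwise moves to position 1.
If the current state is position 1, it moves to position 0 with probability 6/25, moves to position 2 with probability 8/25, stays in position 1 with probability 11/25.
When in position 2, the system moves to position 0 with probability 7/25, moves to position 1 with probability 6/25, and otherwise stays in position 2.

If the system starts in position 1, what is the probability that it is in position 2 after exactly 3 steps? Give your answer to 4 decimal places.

0.3794

Propagate the distribution vector 3 steps from position 1.
After 0 steps: (0.0000, 1.0000, 0.0000)
After 1 step: (0.2400, 0.4400, 0.3200)
After 2 steps: (0.2624, 0.3664, 0.3712)
After 3 steps: (0.2653, 0.3553, 0.3794)
P(in position 2 after 3 steps) = 0.3794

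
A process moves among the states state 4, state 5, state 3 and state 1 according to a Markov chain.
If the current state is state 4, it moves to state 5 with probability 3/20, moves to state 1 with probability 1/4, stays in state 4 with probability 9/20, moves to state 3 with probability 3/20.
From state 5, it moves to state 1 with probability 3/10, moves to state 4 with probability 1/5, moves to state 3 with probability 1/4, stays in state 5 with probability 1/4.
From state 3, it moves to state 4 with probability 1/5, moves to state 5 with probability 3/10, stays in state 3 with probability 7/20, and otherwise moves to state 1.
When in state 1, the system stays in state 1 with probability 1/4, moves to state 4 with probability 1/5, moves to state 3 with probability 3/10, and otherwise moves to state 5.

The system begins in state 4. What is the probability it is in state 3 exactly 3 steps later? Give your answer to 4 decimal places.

0.2541

Propagate the distribution vector 3 steps from state 4.
After 0 steps: (1.0000, 0.0000, 0.0000, 0.0000)
After 1 step: (0.4500, 0.1500, 0.1500, 0.2500)
After 2 steps: (0.3125, 0.2125, 0.2325, 0.2425)
After 3 steps: (0.2781, 0.2304, 0.2541, 0.2374)
P(in state 3 after 3 steps) = 0.2541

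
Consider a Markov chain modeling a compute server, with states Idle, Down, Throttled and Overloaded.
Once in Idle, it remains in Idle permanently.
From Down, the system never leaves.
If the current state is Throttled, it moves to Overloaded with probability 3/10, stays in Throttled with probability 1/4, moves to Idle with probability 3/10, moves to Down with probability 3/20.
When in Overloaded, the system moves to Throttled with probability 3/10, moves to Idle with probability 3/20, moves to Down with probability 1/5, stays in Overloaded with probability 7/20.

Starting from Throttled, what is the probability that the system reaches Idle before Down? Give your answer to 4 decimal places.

0.6038

Let h(s) be the probability of absorption at Idle starting from transient state s. Then h(Idle) = 1 and h(Down) = 0. By first-step analysis:
h(Throttled) = 0.3·1 + 0.15·0 + 0.25·h(Throttled) + 0.3·h(Overloaded)
h(Overloaded) = 0.15·1 + 0.2·0 + 0.3·h(Throttled) + 0.35·h(Overloaded)
Solving: h(Throttled) = 0.6038, h(Overloaded) = 0.5094.
Starting from Throttled, the probability is 0.6038.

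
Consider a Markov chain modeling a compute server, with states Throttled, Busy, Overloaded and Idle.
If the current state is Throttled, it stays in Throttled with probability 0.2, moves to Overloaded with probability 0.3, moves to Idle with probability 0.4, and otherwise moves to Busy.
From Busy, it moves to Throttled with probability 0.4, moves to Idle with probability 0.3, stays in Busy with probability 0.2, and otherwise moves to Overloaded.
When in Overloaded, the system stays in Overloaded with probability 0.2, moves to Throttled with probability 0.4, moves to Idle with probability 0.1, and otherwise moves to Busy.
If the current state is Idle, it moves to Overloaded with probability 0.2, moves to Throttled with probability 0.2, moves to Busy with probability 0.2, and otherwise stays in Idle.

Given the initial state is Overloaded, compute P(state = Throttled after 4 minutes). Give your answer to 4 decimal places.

0.2806

Propagate the distribution vector 4 minutes from Overloaded.
After 0 minutes: (0.0000, 0.0000, 1.0000, 0.0000)
After 1 minute: (0.4000, 0.3000, 0.2000, 0.1000)
After 2 minutes: (0.3000, 0.1800, 0.2100, 0.3100)
After 3 minutes: (0.2780, 0.1910, 0.2120, 0.3190)
After 4 minutes: (0.2806, 0.1934, 0.2087, 0.3173)
P(in Throttled after 4 minutes) = 0.2806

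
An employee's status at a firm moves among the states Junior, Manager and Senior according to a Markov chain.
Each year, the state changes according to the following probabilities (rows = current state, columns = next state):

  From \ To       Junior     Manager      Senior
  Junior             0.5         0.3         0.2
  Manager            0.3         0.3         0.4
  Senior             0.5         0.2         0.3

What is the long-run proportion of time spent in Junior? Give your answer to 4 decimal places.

Let the stationary distribution be π with π = πP and π_1 + π_2 + π_3 = 1.
π_1 = 0.5·π_1 + 0.3·π_2 + 0.5·π_3
π_2 = 0.3·π_1 + 0.3·π_2 + 0.2·π_3
Solving with the normalization constraint gives π = (0.4457, 0.2717, 0.2826).
So the stationary probability of Junior is 0.4457.

0.4457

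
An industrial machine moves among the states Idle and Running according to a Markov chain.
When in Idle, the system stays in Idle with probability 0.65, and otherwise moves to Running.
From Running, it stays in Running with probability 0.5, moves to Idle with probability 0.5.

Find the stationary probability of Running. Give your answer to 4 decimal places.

0.4118

Let the stationary distribution be π with π = πP and π_1 + π_2 = 1.
π_1 = 0.65·π_1 + 0.5·π_2
Solving with the normalization constraint gives π = (0.5882, 0.4118).
So the stationary probability of Running is 0.4118.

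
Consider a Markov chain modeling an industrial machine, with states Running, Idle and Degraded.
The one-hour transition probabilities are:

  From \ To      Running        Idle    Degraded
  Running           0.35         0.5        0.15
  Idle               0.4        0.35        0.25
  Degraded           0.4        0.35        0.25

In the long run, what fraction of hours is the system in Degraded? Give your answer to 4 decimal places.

0.2119

Let the stationary distribution be π with π = πP and π_1 + π_2 + π_3 = 1.
π_1 = 0.35·π_1 + 0.4·π_2 + 0.4·π_3
π_2 = 0.5·π_1 + 0.35·π_2 + 0.35·π_3
Solving with the normalization constraint gives π = (0.3810, 0.4071, 0.2119).
So the stationary probability of Degraded is 0.2119.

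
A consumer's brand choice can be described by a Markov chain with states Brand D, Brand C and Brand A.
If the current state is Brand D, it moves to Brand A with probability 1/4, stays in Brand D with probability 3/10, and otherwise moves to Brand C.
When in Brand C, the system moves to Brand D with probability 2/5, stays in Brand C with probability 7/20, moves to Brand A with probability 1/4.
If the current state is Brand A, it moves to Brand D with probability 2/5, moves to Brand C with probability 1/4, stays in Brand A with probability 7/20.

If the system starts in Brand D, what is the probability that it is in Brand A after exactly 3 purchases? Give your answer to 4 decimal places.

Propagate the distribution vector 3 purchases from Brand D.
After 0 purchases: (1.0000, 0.0000, 0.0000)
After 1 purchase: (0.3000, 0.4500, 0.2500)
After 2 purchases: (0.3700, 0.3550, 0.2750)
After 3 purchases: (0.3630, 0.3595, 0.2775)
P(in Brand A after 3 purchases) = 0.2775

0.2775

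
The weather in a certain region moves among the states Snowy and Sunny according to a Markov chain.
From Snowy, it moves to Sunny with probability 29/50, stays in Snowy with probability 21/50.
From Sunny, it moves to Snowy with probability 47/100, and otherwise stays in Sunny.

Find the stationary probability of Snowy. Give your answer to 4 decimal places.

0.4476

Let the stationary distribution be π with π = πP and π_1 + π_2 = 1.
π_1 = 0.42·π_1 + 0.47·π_2
Solving with the normalization constraint gives π = (0.4476, 0.5524).
So the stationary probability of Snowy is 0.4476.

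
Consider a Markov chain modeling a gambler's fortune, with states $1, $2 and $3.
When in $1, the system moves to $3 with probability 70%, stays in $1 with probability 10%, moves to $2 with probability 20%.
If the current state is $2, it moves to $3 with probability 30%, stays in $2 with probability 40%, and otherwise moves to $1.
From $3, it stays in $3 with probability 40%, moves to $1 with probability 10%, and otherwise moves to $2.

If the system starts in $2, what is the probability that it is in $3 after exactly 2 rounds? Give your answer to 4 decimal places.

Sum over the intermediate state after 1 round:
P = P($2→$1)·P($1→$3) + P($2→$2)·P($2→$3) + P($2→$3)·P($3→$3)
  = 0.3×0.7 + 0.4×0.3 + 0.3×0.4
  = 0.2100 + 0.1200 + 0.1200 = 0.4500

0.4500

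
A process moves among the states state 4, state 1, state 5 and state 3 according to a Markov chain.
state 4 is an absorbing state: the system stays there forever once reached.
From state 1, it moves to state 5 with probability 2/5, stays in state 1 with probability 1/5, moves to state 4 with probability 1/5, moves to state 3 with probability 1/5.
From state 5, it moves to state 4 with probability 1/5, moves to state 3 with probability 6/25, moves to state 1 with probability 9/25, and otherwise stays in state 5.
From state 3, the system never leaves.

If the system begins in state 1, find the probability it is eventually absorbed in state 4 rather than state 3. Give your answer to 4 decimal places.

0.4839

Let h(s) be the probability of absorption at state 4 starting from transient state s. Then h(state 4) = 1 and h(state 3) = 0. By first-step analysis:
h(state 1) = 0.2·1 + 0.2·h(state 1) + 0.4·h(state 5) + 0.2·0
h(state 5) = 0.2·1 + 0.36·h(state 1) + 0.2·h(state 5) + 0.24·0
Solving: h(state 1) = 0.4839, h(state 5) = 0.4677.
Starting from state 1, the probability is 0.4839.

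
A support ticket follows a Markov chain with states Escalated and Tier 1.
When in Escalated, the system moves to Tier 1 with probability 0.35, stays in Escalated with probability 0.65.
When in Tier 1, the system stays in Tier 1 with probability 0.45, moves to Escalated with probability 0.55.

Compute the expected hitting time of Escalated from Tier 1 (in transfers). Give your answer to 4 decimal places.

1.8182

Let t(s) be the expected number of transfers to first reach Escalated from state s, with t(Escalated) = 0. Conditioning on the first transfer:
t(Tier 1) = 1 + 0.45·t(Tier 1)
Solving: t(Tier 1) = 1.8182.
Expected transfers from Tier 1 to Escalated: 1.8182.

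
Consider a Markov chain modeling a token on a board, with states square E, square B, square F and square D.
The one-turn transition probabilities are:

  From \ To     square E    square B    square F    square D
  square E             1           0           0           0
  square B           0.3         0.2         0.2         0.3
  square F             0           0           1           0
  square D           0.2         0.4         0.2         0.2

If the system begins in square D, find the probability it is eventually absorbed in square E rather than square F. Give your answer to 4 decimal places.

Let h(s) be the probability of absorption at square E starting from transient state s. Then h(square E) = 1 and h(square F) = 0. By first-step analysis:
h(square B) = 0.3·1 + 0.2·h(square B) + 0.2·0 + 0.3·h(square D)
h(square D) = 0.2·1 + 0.4·h(square B) + 0.2·0 + 0.2·h(square D)
Solving: h(square B) = 0.5769, h(square D) = 0.5385.
Starting from square D, the probability is 0.5385.

0.5385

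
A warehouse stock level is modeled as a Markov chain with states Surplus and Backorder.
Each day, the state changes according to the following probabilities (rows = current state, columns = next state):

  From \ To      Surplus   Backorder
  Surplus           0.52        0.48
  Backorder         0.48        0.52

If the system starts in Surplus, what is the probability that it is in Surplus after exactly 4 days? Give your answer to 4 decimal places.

Propagate the distribution vector 4 days from Surplus.
After 0 days: (1.0000, 0.0000)
After 1 day: (0.5200, 0.4800)
After 2 days: (0.5008, 0.4992)
After 3 days: (0.5000, 0.5000)
After 4 days: (0.5000, 0.5000)
P(in Surplus after 4 days) = 0.5000

0.5000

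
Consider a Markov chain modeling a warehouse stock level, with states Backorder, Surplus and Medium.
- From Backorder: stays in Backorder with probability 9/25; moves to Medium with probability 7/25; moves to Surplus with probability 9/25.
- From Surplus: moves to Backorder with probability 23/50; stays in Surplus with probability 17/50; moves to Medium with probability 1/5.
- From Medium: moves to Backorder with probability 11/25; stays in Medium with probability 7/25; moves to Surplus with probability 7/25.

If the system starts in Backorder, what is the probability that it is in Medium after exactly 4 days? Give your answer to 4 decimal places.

Propagate the distribution vector 4 days from Backorder.
After 0 days: (1.0000, 0.0000, 0.0000)
After 1 day: (0.3600, 0.3600, 0.2800)
After 2 days: (0.4184, 0.3304, 0.2512)
After 3 days: (0.4131, 0.3333, 0.2536)
After 4 days: (0.4136, 0.3330, 0.2533)
P(in Medium after 4 days) = 0.2533

0.2533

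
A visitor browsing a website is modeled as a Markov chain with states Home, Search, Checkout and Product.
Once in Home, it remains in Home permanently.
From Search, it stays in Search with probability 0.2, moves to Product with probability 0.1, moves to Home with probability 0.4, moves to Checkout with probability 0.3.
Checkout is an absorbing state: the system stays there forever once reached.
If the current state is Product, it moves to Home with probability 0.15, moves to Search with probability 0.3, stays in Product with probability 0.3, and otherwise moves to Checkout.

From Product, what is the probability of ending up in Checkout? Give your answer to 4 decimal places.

0.5472

Let h(s) be the probability of absorption at Checkout starting from transient state s. Then h(Checkout) = 1 and h(Home) = 0. By first-step analysis:
h(Search) = 0.4·0 + 0.2·h(Search) + 0.3·1 + 0.1·h(Product)
h(Product) = 0.15·0 + 0.3·h(Search) + 0.25·1 + 0.3·h(Product)
Solving: h(Search) = 0.4434, h(Product) = 0.5472.
Starting from Product, the probability is 0.5472.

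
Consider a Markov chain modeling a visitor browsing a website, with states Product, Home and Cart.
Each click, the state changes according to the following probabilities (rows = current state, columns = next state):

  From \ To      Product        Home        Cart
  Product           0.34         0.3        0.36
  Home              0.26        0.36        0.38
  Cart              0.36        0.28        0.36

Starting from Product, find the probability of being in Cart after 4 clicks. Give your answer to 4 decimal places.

Propagate the distribution vector 4 clicks from Product.
After 0 clicks: (1.0000, 0.0000, 0.0000)
After 1 click: (0.3400, 0.3000, 0.3600)
After 2 clicks: (0.3232, 0.3108, 0.3660)
After 3 clicks: (0.3225, 0.3113, 0.3662)
After 4 clicks: (0.3224, 0.3114, 0.3662)
P(in Cart after 4 clicks) = 0.3662

0.3662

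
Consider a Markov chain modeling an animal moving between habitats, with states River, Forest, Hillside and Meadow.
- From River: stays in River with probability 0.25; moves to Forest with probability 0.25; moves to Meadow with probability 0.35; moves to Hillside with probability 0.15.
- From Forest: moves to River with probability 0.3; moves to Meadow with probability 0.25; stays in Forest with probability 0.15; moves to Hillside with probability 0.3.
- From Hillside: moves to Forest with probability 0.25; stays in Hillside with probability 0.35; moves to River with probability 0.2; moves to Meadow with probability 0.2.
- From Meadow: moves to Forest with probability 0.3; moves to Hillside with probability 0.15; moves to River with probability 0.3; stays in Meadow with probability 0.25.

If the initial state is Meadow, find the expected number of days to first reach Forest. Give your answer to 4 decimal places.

3.6071

Let t(s) be the expected number of days to first reach Forest from state s, with t(Forest) = 0. Conditioning on the first day:
t(River) = 1 + 0.25·t(River) + 0.15·t(Hillside) + 0.35·t(Meadow)
t(Hillside) = 1 + 0.2·t(River) + 0.35·t(Hillside) + 0.2·t(Meadow)
t(Meadow) = 1 + 0.3·t(River) + 0.15·t(Hillside) + 0.25·t(Meadow)
Solving: t(River) = 3.7789, t(Hillside) = 3.8111, t(Meadow) = 3.6071.
Expected days from Meadow to Forest: 3.6071.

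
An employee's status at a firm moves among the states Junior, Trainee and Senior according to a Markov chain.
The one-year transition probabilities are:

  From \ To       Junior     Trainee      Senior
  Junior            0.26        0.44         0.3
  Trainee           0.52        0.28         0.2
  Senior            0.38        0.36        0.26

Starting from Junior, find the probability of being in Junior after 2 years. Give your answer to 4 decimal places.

Sum over the intermediate state after 1 year:
P = P(Junior→Junior)·P(Junior→Junior) + P(Junior→Trainee)·P(Trainee→Junior) + P(Junior→Senior)·P(Senior→Junior)
  = 0.26×0.26 + 0.44×0.52 + 0.3×0.38
  = 0.0676 + 0.2288 + 0.1140 = 0.4104

0.4104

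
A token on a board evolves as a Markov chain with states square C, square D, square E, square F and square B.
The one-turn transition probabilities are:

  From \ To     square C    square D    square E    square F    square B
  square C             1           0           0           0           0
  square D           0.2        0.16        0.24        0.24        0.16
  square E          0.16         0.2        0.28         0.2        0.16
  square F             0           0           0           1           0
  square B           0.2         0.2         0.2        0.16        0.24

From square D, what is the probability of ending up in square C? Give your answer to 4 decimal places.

0.4679

Let h(s) be the probability of absorption at square C starting from transient state s. Then h(square C) = 1 and h(square F) = 0. By first-step analysis:
h(square D) = 0.2·1 + 0.16·h(square D) + 0.24·h(square E) + 0.24·0 + 0.16·h(square B)
h(square E) = 0.16·1 + 0.2·h(square D) + 0.28·h(square E) + 0.2·0 + 0.16·h(square B)
h(square B) = 0.2·1 + 0.2·h(square D) + 0.2·h(square E) + 0.16·0 + 0.24·h(square B)
Solving: h(square D) = 0.4679, h(square E) = 0.4653, h(square B) = 0.5087.
Starting from square D, the probability is 0.4679.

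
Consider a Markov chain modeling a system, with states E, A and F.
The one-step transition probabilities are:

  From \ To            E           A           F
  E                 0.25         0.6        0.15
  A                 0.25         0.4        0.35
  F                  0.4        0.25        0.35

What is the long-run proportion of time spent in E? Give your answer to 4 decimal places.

0.2937

Let the stationary distribution be π with π = πP and π_1 + π_2 + π_3 = 1.
π_1 = 0.25·π_1 + 0.25·π_2 + 0.4·π_3
π_2 = 0.6·π_1 + 0.4·π_2 + 0.25·π_3
Solving with the normalization constraint gives π = (0.2937, 0.4150, 0.2913).
So the stationary probability of E is 0.2937.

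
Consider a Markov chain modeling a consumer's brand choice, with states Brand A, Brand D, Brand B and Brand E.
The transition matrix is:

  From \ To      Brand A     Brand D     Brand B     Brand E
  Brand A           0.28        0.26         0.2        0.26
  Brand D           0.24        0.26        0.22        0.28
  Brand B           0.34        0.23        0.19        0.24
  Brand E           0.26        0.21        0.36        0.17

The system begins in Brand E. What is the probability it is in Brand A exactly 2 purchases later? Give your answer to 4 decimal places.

Propagate the distribution vector 2 purchases from Brand E.
After 0 purchases: (0.0000, 0.0000, 0.0000, 1.0000)
After 1 purchase: (0.2600, 0.2100, 0.3600, 0.1700)
After 2 purchases: (0.2898, 0.2407, 0.2278, 0.2417)
P(in Brand A after 2 purchases) = 0.2898

0.2898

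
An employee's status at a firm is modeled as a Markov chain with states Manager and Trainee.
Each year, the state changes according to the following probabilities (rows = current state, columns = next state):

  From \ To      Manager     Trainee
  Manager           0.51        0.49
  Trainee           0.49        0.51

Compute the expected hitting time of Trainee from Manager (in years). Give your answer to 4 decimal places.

2.0408

Let t(s) be the expected number of years to first reach Trainee from state s, with t(Trainee) = 0. Conditioning on the first year:
t(Manager) = 1 + 0.51·t(Manager)
Solving: t(Manager) = 2.0408.
Expected years from Manager to Trainee: 2.0408.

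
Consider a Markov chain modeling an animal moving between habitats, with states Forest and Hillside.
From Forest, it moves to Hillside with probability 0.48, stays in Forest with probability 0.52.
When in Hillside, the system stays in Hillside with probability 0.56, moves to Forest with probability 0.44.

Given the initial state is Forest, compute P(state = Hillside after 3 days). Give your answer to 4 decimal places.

Propagate the distribution vector 3 days from Forest.
After 0 days: (1.0000, 0.0000)
After 1 day: (0.5200, 0.4800)
After 2 days: (0.4816, 0.5184)
After 3 days: (0.4785, 0.5215)
P(in Hillside after 3 days) = 0.5215

0.5215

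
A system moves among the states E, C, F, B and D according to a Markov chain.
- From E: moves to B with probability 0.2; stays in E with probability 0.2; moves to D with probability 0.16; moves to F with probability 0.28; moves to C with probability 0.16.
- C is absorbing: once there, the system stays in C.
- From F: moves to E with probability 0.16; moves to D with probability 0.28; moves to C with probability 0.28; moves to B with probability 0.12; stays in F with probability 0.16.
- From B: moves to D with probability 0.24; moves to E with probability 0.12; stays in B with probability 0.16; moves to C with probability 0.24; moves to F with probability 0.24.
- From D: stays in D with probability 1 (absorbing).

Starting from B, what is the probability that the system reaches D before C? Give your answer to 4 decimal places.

Let h(s) be the probability of absorption at D starting from transient state s. Then h(D) = 1 and h(C) = 0. By first-step analysis:
h(E) = 0.2·h(E) + 0.16·0 + 0.28·h(F) + 0.2·h(B) + 0.16·1
h(F) = 0.16·h(E) + 0.28·0 + 0.16·h(F) + 0.12·h(B) + 0.28·1
h(B) = 0.12·h(E) + 0.24·0 + 0.24·h(F) + 0.16·h(B) + 0.24·1
Solving: h(E) = 0.5000, h(F) = 0.5000, h(B) = 0.5000.
Starting from B, the probability is 0.5000.

0.5000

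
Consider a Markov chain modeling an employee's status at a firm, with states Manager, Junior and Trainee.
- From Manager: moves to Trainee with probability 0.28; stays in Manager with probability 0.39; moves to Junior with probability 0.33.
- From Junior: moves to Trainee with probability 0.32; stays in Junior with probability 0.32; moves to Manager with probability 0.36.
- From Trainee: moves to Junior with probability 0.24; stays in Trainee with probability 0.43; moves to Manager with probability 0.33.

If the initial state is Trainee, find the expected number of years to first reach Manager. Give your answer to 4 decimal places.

Let t(s) be the expected number of years to first reach Manager from state s, with t(Manager) = 0. Conditioning on the first year:
t(Junior) = 1 + 0.32·t(Junior) + 0.32·t(Trainee)
t(Trainee) = 1 + 0.24·t(Junior) + 0.43·t(Trainee)
Solving: t(Junior) = 2.8636, t(Trainee) = 2.9601.
Expected years from Trainee to Manager: 2.9601.

2.9601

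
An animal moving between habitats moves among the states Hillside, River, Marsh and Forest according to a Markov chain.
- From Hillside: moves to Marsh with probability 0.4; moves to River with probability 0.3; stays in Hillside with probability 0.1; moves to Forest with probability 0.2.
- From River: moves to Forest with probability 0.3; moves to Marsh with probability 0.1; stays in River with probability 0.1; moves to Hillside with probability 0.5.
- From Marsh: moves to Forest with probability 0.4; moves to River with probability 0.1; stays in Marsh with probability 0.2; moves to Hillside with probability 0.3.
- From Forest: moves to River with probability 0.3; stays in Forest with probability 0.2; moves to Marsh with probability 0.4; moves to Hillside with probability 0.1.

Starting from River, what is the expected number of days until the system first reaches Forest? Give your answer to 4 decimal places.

Let t(s) be the expected number of days to first reach Forest from state s, with t(Forest) = 0. Conditioning on the first day:
t(Hillside) = 1 + 0.1·t(Hillside) + 0.3·t(River) + 0.4·t(Marsh)
t(River) = 1 + 0.5·t(Hillside) + 0.1·t(River) + 0.1·t(Marsh)
t(Marsh) = 1 + 0.3·t(Hillside) + 0.1·t(River) + 0.2·t(Marsh)
Solving: t(Hillside) = 3.6126, t(River) = 3.4555, t(Marsh) = 3.0366.
Expected days from River to Forest: 3.4555.

3.4555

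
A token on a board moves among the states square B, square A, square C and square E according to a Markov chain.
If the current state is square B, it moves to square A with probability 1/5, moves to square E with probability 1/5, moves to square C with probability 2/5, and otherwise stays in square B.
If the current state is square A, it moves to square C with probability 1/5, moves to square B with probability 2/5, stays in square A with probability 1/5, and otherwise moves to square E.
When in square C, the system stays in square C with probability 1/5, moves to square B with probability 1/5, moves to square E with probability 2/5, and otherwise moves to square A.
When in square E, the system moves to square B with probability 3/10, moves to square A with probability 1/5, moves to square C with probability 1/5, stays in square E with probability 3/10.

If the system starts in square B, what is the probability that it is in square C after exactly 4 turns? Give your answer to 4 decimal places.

0.2540

Propagate the distribution vector 4 turns from square B.
After 0 turns: (1.0000, 0.0000, 0.0000, 0.0000)
After 1 turn: (0.2000, 0.2000, 0.4000, 0.2000)
After 2 turns: (0.2600, 0.2000, 0.2400, 0.3000)
After 3 turns: (0.2700, 0.2000, 0.2520, 0.2780)
After 4 turns: (0.2678, 0.2000, 0.2540, 0.2782)
P(in square C after 4 turns) = 0.2540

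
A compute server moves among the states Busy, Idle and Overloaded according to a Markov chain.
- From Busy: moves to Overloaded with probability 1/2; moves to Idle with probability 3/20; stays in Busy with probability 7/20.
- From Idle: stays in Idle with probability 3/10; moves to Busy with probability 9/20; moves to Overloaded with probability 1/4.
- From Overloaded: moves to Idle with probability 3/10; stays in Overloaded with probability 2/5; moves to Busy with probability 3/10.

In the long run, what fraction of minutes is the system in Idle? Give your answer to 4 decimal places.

0.2468

Let the stationary distribution be π with π = πP and π_1 + π_2 + π_3 = 1.
π_1 = 0.35·π_1 + 0.45·π_2 + 0.3·π_3
π_2 = 0.15·π_1 + 0.3·π_2 + 0.3·π_3
Solving with the normalization constraint gives π = (0.3548, 0.2468, 0.3985).
So the stationary probability of Idle is 0.2468.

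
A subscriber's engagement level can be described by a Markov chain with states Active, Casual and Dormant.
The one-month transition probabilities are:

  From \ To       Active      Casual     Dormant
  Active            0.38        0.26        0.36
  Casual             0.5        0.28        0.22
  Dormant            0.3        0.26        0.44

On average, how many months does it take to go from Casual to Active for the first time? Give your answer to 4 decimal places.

Let t(s) be the expected number of months to first reach Active from state s, with t(Active) = 0. Conditioning on the first month:
t(Casual) = 1 + 0.28·t(Casual) + 0.22·t(Dormant)
t(Dormant) = 1 + 0.26·t(Casual) + 0.44·t(Dormant)
Solving: t(Casual) = 2.2543, t(Dormant) = 2.8324.
Expected months from Casual to Active: 2.2543.

2.2543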